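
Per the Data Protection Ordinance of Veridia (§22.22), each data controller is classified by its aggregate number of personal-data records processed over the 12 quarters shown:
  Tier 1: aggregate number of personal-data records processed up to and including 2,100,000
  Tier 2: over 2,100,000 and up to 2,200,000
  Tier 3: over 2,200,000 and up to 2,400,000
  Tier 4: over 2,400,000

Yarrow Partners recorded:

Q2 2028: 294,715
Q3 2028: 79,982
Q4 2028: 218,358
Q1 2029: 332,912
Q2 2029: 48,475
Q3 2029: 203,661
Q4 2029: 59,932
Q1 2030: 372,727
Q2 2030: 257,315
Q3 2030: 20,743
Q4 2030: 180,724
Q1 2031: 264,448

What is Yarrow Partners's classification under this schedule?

Aggregate number of personal-data records processed: 294,715 + 79,982 + 218,358 + 332,912 + 48,475 + 203,661 + 59,932 + 372,727 + 257,315 + 20,743 + 180,724 + 264,448 = 2,333,992.
2,200,000 < 2,333,992 ≤ 2,400,000, so Tier 3 applies.

Tier 3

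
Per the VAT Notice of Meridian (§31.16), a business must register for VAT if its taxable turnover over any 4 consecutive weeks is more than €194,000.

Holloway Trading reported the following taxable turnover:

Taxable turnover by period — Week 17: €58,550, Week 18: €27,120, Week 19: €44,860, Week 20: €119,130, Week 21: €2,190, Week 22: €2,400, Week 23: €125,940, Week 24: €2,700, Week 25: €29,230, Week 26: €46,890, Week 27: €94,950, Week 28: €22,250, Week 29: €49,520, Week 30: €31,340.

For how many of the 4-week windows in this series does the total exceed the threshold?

Week 17–Week 20: €58,550 + €27,120 + €44,860 + €119,130 = €249,660 (over)
Week 18–Week 21: €27,120 + €44,860 + €119,130 + €2,190 = €193,300 (under)
Week 19–Week 22: €44,860 + €119,130 + €2,190 + €2,400 = €168,580 (under)
Week 20–Week 23: €119,130 + €2,190 + €2,400 + €125,940 = €249,660 (over)
Week 21–Week 24: €2,190 + €2,400 + €125,940 + €2,700 = €133,230 (under)
Week 22–Week 25: €2,400 + €125,940 + €2,700 + €29,230 = €160,270 (under)
Week 23–Week 26: €125,940 + €2,700 + €29,230 + €46,890 = €204,760 (over)
Week 24–Week 27: €2,700 + €29,230 + €46,890 + €94,950 = €173,770 (under)
Week 25–Week 28: €29,230 + €46,890 + €94,950 + €22,250 = €193,320 (under)
Week 26–Week 29: €46,890 + €94,950 + €22,250 + €49,520 = €213,610 (over)
Week 27–Week 30: €94,950 + €22,250 + €49,520 + €31,340 = €198,060 (over)
5 windows exceed the threshold.

5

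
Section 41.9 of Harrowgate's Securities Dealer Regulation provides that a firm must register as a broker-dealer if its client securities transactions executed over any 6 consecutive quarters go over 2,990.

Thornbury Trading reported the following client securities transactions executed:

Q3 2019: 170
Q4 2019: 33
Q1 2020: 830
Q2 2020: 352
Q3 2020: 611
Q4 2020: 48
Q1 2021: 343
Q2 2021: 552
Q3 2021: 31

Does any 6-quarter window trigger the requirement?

Q3 2019–Q4 2020: 170 + 33 + 830 + 352 + 611 + 48 = 2,044 (under)
Q4 2019–Q1 2021: 33 + 830 + 352 + 611 + 48 + 343 = 2,217 (under)
Q1 2020–Q2 2021: 830 + 352 + 611 + 48 + 343 + 552 = 2,736 (under)
Q2 2020–Q3 2021: 352 + 611 + 48 + 343 + 552 + 31 = 1,937 (under)
No window exceeds 2,990.

No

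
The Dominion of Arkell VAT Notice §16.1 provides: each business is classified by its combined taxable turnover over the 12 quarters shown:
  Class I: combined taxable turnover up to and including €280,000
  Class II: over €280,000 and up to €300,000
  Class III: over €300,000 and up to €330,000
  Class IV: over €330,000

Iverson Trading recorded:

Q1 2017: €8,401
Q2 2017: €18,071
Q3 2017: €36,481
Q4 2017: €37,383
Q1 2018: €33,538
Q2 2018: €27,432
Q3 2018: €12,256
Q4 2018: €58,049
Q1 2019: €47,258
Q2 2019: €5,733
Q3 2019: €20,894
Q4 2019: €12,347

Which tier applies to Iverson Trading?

Class III

Combined taxable turnover: €8,401 + €18,071 + €36,481 + €37,383 + €33,538 + €27,432 + €12,256 + €58,049 + €47,258 + €5,733 + €20,894 + €12,347 = €317,843.
€300,000 < €317,843 ≤ €330,000, so Class III applies.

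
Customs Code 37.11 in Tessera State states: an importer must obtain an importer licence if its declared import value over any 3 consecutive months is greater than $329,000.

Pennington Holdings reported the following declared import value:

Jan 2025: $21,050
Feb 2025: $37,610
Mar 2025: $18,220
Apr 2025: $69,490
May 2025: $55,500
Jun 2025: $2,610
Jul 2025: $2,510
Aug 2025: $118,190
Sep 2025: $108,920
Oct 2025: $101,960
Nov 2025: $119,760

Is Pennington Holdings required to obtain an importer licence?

Jan 2025–Mar 2025: $21,050 + $37,610 + $18,220 = $76,880 (under)
Feb 2025–Apr 2025: $37,610 + $18,220 + $69,490 = $125,320 (under)
Mar 2025–May 2025: $18,220 + $69,490 + $55,500 = $143,210 (under)
Apr 2025–Jun 2025: $69,490 + $55,500 + $2,610 = $127,600 (under)
May 2025–Jul 2025: $55,500 + $2,610 + $2,510 = $60,620 (under)
Jun 2025–Aug 2025: $2,610 + $2,510 + $118,190 = $123,310 (under)
Jul 2025–Sep 2025: $2,510 + $118,190 + $108,920 = $229,620 (under)
Aug 2025–Oct 2025: $118,190 + $108,920 + $101,960 = $329,070 (over)
Sep 2025–Nov 2025: $108,920 + $101,960 + $119,760 = $330,640 (over)
At least one window exceeds $329,000.

Yes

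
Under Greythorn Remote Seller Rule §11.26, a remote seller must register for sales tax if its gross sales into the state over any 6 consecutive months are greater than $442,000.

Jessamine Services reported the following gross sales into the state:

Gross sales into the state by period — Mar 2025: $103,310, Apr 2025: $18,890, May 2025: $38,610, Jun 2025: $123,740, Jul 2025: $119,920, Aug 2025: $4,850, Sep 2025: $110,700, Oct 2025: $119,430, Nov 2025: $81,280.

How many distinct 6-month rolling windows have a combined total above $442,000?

Mar 2025–Aug 2025: $103,310 + $18,890 + $38,610 + $123,740 + $119,920 + $4,850 = $409,320 (under)
Apr 2025–Sep 2025: $18,890 + $38,610 + $123,740 + $119,920 + $4,850 + $110,700 = $416,710 (under)
May 2025–Oct 2025: $38,610 + $123,740 + $119,920 + $4,850 + $110,700 + $119,430 = $517,250 (over)
Jun 2025–Nov 2025: $123,740 + $119,920 + $4,850 + $110,700 + $119,430 + $81,280 = $559,920 (over)
2 windows exceed the threshold.

2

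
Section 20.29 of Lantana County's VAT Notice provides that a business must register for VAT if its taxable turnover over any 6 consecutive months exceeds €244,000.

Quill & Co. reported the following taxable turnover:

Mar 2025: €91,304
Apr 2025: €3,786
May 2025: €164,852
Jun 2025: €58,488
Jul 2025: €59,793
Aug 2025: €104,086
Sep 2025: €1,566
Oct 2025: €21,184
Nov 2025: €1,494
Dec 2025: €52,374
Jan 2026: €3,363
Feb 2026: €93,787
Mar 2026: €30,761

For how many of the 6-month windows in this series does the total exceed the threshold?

Mar 2025–Aug 2025: €91,304 + €3,786 + €164,852 + €58,488 + €59,793 + €104,086 = €482,309 (over)
Apr 2025–Sep 2025: €3,786 + €164,852 + €58,488 + €59,793 + €104,086 + €1,566 = €392,571 (over)
May 2025–Oct 2025: €164,852 + €58,488 + €59,793 + €104,086 + €1,566 + €21,184 = €409,969 (over)
Jun 2025–Nov 2025: €58,488 + €59,793 + €104,086 + €1,566 + €21,184 + €1,494 = €246,611 (over)
Jul 2025–Dec 2025: €59,793 + €104,086 + €1,566 + €21,184 + €1,494 + €52,374 = €240,497 (under)
Aug 2025–Jan 2026: €104,086 + €1,566 + €21,184 + €1,494 + €52,374 + €3,363 = €184,067 (under)
Sep 2025–Feb 2026: €1,566 + €21,184 + €1,494 + €52,374 + €3,363 + €93,787 = €173,768 (under)
Oct 2025–Mar 2026: €21,184 + €1,494 + €52,374 + €3,363 + €93,787 + €30,761 = €202,963 (under)
4 windows exceed the threshold.

4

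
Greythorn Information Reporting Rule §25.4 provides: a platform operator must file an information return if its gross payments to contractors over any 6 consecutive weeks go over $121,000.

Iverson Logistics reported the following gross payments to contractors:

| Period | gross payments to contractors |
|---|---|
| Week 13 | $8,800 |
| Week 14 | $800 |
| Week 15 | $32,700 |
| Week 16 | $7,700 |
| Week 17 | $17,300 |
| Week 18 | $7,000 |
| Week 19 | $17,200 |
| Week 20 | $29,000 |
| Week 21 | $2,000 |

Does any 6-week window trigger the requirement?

No

Week 13–Week 18: $8,800 + $800 + $32,700 + $7,700 + $17,300 + $7,000 = $74,300 (under)
Week 14–Week 19: $800 + $32,700 + $7,700 + $17,300 + $7,000 + $17,200 = $82,700 (under)
Week 15–Week 20: $32,700 + $7,700 + $17,300 + $7,000 + $17,200 + $29,000 = $110,900 (under)
Week 16–Week 21: $7,700 + $17,300 + $7,000 + $17,200 + $29,000 + $2,000 = $80,200 (under)
No window exceeds $121,000.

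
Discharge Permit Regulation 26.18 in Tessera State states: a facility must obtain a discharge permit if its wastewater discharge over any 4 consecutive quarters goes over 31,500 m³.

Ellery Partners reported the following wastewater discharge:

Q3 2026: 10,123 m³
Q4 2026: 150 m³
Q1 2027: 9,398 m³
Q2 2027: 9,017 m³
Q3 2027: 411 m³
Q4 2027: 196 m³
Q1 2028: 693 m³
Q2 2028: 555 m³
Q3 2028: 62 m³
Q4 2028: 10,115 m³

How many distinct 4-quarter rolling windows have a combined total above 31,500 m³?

Q3 2026–Q2 2027: 10,123 m³ + 150 m³ + 9,398 m³ + 9,017 m³ = 28,688 m³ (under)
Q4 2026–Q3 2027: 150 m³ + 9,398 m³ + 9,017 m³ + 411 m³ = 18,976 m³ (under)
Q1 2027–Q4 2027: 9,398 m³ + 9,017 m³ + 411 m³ + 196 m³ = 19,022 m³ (under)
Q2 2027–Q1 2028: 9,017 m³ + 411 m³ + 196 m³ + 693 m³ = 10,317 m³ (under)
Q3 2027–Q2 2028: 411 m³ + 196 m³ + 693 m³ + 555 m³ = 1,855 m³ (under)
Q4 2027–Q3 2028: 196 m³ + 693 m³ + 555 m³ + 62 m³ = 1,506 m³ (under)
Q1 2028–Q4 2028: 693 m³ + 555 m³ + 62 m³ + 10,115 m³ = 11,425 m³ (under)
0 windows exceed the threshold.

0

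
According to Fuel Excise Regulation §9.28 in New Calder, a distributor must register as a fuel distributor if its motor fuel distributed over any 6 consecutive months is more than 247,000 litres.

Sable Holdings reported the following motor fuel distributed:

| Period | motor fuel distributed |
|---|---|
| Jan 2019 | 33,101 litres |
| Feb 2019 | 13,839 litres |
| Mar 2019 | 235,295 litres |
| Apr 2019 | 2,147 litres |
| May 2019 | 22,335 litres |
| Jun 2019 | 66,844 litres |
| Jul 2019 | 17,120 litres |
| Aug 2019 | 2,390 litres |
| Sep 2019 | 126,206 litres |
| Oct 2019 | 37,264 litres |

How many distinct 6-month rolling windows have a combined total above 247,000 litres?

Jan 2019–Jun 2019: 33,101 litres + 13,839 litres + 235,295 litres + 2,147 litres + 22,335 litres + 66,844 litres = 373,561 litres (over)
Feb 2019–Jul 2019: 13,839 litres + 235,295 litres + 2,147 litres + 22,335 litres + 66,844 litres + 17,120 litres = 357,580 litres (over)
Mar 2019–Aug 2019: 235,295 litres + 2,147 litres + 22,335 litres + 66,844 litres + 17,120 litres + 2,390 litres = 346,131 litres (over)
Apr 2019–Sep 2019: 2,147 litres + 22,335 litres + 66,844 litres + 17,120 litres + 2,390 litres + 126,206 litres = 237,042 litres (under)
May 2019–Oct 2019: 22,335 litres + 66,844 litres + 17,120 litres + 2,390 litres + 126,206 litres + 37,264 litres = 272,159 litres (over)
4 windows exceed the threshold.

4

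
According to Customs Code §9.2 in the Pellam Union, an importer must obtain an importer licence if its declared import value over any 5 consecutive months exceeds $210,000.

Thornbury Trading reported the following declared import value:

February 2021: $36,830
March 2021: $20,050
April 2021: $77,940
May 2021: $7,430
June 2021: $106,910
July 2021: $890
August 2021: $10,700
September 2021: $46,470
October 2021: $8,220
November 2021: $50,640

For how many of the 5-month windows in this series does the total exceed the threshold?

February 2021–June 2021: $36,830 + $20,050 + $77,940 + $7,430 + $106,910 = $249,160 (over)
March 2021–July 2021: $20,050 + $77,940 + $7,430 + $106,910 + $890 = $213,220 (over)
April 2021–August 2021: $77,940 + $7,430 + $106,910 + $890 + $10,700 = $203,870 (under)
May 2021–September 2021: $7,430 + $106,910 + $890 + $10,700 + $46,470 = $172,400 (under)
June 2021–October 2021: $106,910 + $890 + $10,700 + $46,470 + $8,220 = $173,190 (under)
July 2021–November 2021: $890 + $10,700 + $46,470 + $8,220 + $50,640 = $116,920 (under)
2 windows exceed the threshold.

2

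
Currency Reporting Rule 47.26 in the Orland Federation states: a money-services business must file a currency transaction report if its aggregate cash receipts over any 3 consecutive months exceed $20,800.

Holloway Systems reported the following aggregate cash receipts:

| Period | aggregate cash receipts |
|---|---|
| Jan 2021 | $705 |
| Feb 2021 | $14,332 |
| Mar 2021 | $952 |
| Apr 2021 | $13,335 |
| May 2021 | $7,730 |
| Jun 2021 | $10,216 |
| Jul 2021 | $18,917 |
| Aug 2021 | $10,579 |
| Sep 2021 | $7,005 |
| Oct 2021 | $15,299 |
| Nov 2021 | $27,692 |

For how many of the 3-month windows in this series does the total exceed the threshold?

8

Jan 2021–Mar 2021: $705 + $14,332 + $952 = $15,989 (under)
Feb 2021–Apr 2021: $14,332 + $952 + $13,335 = $28,619 (over)
Mar 2021–May 2021: $952 + $13,335 + $7,730 = $22,017 (over)
Apr 2021–Jun 2021: $13,335 + $7,730 + $10,216 = $31,281 (over)
May 2021–Jul 2021: $7,730 + $10,216 + $18,917 = $36,863 (over)
Jun 2021–Aug 2021: $10,216 + $18,917 + $10,579 = $39,712 (over)
Jul 2021–Sep 2021: $18,917 + $10,579 + $7,005 = $36,501 (over)
Aug 2021–Oct 2021: $10,579 + $7,005 + $15,299 = $32,883 (over)
Sep 2021–Nov 2021: $7,005 + $15,299 + $27,692 = $49,996 (over)
8 windows exceed the threshold.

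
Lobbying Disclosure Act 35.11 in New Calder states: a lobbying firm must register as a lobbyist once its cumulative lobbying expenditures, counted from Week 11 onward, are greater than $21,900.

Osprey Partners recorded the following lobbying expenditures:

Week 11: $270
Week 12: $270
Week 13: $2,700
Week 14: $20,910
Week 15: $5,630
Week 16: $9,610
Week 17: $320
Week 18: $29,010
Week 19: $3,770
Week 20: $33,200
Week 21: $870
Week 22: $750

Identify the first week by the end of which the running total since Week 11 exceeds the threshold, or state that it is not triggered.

Through Week 11: $270
Through Week 12: $540
Through Week 13: $3,240
Through Week 14: $24,150 ← exceeds threshold

Week 14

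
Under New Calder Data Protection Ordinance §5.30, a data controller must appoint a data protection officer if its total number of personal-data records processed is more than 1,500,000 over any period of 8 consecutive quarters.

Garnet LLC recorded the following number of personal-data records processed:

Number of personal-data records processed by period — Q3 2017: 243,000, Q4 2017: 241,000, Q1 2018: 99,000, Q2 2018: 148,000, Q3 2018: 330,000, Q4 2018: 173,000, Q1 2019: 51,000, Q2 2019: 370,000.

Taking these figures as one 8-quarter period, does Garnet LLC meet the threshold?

Yes

Total number of personal-data records processed: 243,000 + 241,000 + 99,000 + 148,000 + 330,000 + 173,000 + 51,000 + 370,000 = 1,655,000.
1,655,000 > 1,500,000, so the threshold is exceeded.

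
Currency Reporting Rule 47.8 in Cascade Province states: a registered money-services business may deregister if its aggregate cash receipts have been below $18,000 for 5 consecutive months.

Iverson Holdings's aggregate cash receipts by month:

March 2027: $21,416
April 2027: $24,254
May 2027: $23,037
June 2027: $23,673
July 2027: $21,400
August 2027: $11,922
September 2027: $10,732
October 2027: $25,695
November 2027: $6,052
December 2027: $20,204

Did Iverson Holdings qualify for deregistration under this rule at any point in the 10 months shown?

No

Months below $18,000: August 2027, September 2027, November 2027.
Longest run of consecutive months below the threshold: 2.
2 < 5, so Iverson Holdings never became eligible.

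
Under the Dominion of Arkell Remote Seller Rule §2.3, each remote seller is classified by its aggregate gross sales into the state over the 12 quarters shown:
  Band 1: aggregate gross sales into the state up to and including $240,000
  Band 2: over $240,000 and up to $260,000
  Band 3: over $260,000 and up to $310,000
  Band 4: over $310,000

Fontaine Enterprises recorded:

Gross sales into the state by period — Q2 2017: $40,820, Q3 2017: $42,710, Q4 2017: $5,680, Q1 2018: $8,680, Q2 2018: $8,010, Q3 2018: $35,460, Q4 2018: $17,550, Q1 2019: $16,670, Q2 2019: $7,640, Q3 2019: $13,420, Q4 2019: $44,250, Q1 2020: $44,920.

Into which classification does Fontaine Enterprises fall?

Aggregate gross sales into the state: $40,820 + $42,710 + $5,680 + $8,680 + $8,010 + $35,460 + $17,550 + $16,670 + $7,640 + $13,420 + $44,250 + $44,920 = $285,810.
$260,000 < $285,810 ≤ $310,000, so Band 3 applies.

Band 3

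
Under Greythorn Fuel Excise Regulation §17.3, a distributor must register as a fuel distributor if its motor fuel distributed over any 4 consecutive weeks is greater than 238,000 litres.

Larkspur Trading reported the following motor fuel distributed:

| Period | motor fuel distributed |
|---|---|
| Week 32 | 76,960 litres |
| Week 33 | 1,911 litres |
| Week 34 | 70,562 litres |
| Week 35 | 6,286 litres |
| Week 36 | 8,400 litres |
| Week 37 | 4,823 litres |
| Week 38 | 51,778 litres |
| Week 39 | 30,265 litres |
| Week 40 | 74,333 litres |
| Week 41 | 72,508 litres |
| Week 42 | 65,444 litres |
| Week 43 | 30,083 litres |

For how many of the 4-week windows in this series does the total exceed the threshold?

2

Week 32–Week 35: 76,960 litres + 1,911 litres + 70,562 litres + 6,286 litres = 155,719 litres (under)
Week 33–Week 36: 1,911 litres + 70,562 litres + 6,286 litres + 8,400 litres = 87,159 litres (under)
Week 34–Week 37: 70,562 litres + 6,286 litres + 8,400 litres + 4,823 litres = 90,071 litres (under)
Week 35–Week 38: 6,286 litres + 8,400 litres + 4,823 litres + 51,778 litres = 71,287 litres (under)
Week 36–Week 39: 8,400 litres + 4,823 litres + 51,778 litres + 30,265 litres = 95,266 litres (under)
Week 37–Week 40: 4,823 litres + 51,778 litres + 30,265 litres + 74,333 litres = 161,199 litres (under)
Week 38–Week 41: 51,778 litres + 30,265 litres + 74,333 litres + 72,508 litres = 228,884 litres (under)
Week 39–Week 42: 30,265 litres + 74,333 litres + 72,508 litres + 65,444 litres = 242,550 litres (over)
Week 40–Week 43: 74,333 litres + 72,508 litres + 65,444 litres + 30,083 litres = 242,368 litres (over)
2 windows exceed the threshold.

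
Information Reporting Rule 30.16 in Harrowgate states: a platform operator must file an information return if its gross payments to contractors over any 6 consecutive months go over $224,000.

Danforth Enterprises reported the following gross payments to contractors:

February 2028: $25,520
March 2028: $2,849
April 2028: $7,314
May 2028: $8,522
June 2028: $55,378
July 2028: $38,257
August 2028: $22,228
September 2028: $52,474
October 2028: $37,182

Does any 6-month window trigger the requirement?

February 2028–July 2028: $25,520 + $2,849 + $7,314 + $8,522 + $55,378 + $38,257 = $137,840 (under)
March 2028–August 2028: $2,849 + $7,314 + $8,522 + $55,378 + $38,257 + $22,228 = $134,548 (under)
April 2028–September 2028: $7,314 + $8,522 + $55,378 + $38,257 + $22,228 + $52,474 = $184,173 (under)
May 2028–October 2028: $8,522 + $55,378 + $38,257 + $22,228 + $52,474 + $37,182 = $214,041 (under)
No window exceeds $224,000.

No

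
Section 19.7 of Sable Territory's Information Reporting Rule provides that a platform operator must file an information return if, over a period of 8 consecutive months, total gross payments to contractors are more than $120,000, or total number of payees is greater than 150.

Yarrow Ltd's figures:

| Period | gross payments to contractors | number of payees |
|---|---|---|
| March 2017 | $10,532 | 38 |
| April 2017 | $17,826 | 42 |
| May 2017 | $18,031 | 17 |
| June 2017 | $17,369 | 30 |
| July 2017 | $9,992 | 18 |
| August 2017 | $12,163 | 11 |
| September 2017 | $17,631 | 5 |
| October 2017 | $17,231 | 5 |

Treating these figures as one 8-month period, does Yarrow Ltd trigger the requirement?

Total gross payments to contractors: $10,532 + $17,826 + $18,031 + $17,369 + $9,992 + $12,163 + $17,631 + $17,231 = $120,775 (> $120,000).
Total number of payees: 38 + 42 + 17 + 30 + 18 + 11 + 5 + 5 = 166 (> 150).
The test is 'or': at least one threshold is exceeded.

Yes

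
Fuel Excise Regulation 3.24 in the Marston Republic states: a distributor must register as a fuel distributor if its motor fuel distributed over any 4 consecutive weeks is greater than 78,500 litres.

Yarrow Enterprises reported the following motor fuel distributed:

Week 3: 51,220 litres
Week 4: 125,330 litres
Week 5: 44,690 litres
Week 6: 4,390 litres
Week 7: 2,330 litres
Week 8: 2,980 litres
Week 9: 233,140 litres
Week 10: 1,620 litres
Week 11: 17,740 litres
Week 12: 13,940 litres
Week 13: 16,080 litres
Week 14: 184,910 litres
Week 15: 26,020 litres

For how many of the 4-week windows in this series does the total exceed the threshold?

8

Week 3–Week 6: 51,220 litres + 125,330 litres + 44,690 litres + 4,390 litres = 225,630 litres (over)
Week 4–Week 7: 125,330 litres + 44,690 litres + 4,390 litres + 2,330 litres = 176,740 litres (over)
Week 5–Week 8: 44,690 litres + 4,390 litres + 2,330 litres + 2,980 litres = 54,390 litres (under)
Week 6–Week 9: 4,390 litres + 2,330 litres + 2,980 litres + 233,140 litres = 242,840 litres (over)
Week 7–Week 10: 2,330 litres + 2,980 litres + 233,140 litres + 1,620 litres = 240,070 litres (over)
Week 8–Week 11: 2,980 litres + 233,140 litres + 1,620 litres + 17,740 litres = 255,480 litres (over)
Week 9–Week 12: 233,140 litres + 1,620 litres + 17,740 litres + 13,940 litres = 266,440 litres (over)
Week 10–Week 13: 1,620 litres + 17,740 litres + 13,940 litres + 16,080 litres = 49,380 litres (under)
Week 11–Week 14: 17,740 litres + 13,940 litres + 16,080 litres + 184,910 litres = 232,670 litres (over)
Week 12–Week 15: 13,940 litres + 16,080 litres + 184,910 litres + 26,020 litres = 240,950 litres (over)
8 windows exceed the threshold.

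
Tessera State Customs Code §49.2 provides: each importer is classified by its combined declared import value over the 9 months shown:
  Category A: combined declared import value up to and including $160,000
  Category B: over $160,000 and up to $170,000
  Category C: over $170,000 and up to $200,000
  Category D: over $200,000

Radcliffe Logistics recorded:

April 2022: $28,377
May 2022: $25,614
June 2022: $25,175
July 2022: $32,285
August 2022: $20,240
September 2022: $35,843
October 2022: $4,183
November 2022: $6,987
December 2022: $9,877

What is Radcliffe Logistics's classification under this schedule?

Combined declared import value: $28,377 + $25,614 + $25,175 + $32,285 + $20,240 + $35,843 + $4,183 + $6,987 + $9,877 = $188,581.
$170,000 < $188,581 ≤ $200,000, so Category C applies.

Category C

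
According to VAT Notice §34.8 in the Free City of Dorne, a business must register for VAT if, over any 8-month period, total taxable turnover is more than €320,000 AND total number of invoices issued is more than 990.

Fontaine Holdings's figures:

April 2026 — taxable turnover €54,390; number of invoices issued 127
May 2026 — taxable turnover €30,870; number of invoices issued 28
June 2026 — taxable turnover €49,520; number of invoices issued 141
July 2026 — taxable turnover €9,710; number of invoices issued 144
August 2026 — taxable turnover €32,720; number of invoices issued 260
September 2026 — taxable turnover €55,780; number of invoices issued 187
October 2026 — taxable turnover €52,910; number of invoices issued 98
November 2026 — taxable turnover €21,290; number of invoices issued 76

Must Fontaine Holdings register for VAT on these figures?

No

Total taxable turnover: €54,390 + €30,870 + €49,520 + €9,710 + €32,720 + €55,780 + €52,910 + €21,290 = €307,190 (≤ €320,000).
Total number of invoices issued: 127 + 28 + 141 + 144 + 260 + 187 + 98 + 76 = 1,061 (> 990).
The test is 'and': the rule requires both, and at least one is not exceeded.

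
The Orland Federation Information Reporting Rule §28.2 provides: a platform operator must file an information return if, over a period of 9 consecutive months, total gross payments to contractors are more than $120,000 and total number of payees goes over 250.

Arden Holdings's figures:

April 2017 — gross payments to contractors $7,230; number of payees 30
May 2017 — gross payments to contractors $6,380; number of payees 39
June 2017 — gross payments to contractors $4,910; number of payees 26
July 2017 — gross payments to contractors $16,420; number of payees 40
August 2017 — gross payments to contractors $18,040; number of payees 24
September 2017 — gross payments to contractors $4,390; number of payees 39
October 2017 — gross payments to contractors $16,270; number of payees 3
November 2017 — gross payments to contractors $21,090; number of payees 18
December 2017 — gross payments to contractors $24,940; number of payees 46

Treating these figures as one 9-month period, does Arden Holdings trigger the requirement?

Total gross payments to contractors: $7,230 + $6,380 + $4,910 + $16,420 + $18,040 + $4,390 + $16,270 + $21,090 + $24,940 = $119,670 (≤ $120,000).
Total number of payees: 30 + 39 + 26 + 40 + 24 + 39 + 3 + 18 + 46 = 265 (> 250).
The test is 'and': the rule requires both, and at least one is not exceeded.

No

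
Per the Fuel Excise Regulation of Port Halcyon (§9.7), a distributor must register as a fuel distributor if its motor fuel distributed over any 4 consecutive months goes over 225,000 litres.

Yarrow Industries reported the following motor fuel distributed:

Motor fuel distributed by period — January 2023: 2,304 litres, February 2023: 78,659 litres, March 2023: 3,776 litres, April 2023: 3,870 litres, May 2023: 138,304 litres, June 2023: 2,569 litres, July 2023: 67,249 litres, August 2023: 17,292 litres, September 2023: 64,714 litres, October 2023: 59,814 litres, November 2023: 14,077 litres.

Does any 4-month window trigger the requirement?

January 2023–April 2023: 2,304 litres + 78,659 litres + 3,776 litres + 3,870 litres = 88,609 litres (under)
February 2023–May 2023: 78,659 litres + 3,776 litres + 3,870 litres + 138,304 litres = 224,609 litres (under)
March 2023–June 2023: 3,776 litres + 3,870 litres + 138,304 litres + 2,569 litres = 148,519 litres (under)
April 2023–July 2023: 3,870 litres + 138,304 litres + 2,569 litres + 67,249 litres = 211,992 litres (under)
May 2023–August 2023: 138,304 litres + 2,569 litres + 67,249 litres + 17,292 litres = 225,414 litres (over)
June 2023–September 2023: 2,569 litres + 67,249 litres + 17,292 litres + 64,714 litres = 151,824 litres (under)
July 2023–October 2023: 67,249 litres + 17,292 litres + 64,714 litres + 59,814 litres = 209,069 litres (under)
August 2023–November 2023: 17,292 litres + 64,714 litres + 59,814 litres + 14,077 litres = 155,897 litres (under)
At least one window exceeds 225,000 litres.

Yes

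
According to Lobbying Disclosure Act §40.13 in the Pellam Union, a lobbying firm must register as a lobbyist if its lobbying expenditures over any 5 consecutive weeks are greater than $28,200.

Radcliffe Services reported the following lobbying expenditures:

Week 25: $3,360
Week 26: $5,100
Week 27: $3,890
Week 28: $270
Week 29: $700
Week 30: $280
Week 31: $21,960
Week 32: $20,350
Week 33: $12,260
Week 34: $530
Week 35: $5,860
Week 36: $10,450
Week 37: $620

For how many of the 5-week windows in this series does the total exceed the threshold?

6

Week 25–Week 29: $3,360 + $5,100 + $3,890 + $270 + $700 = $13,320 (under)
Week 26–Week 30: $5,100 + $3,890 + $270 + $700 + $280 = $10,240 (under)
Week 27–Week 31: $3,890 + $270 + $700 + $280 + $21,960 = $27,100 (under)
Week 28–Week 32: $270 + $700 + $280 + $21,960 + $20,350 = $43,560 (over)
Week 29–Week 33: $700 + $280 + $21,960 + $20,350 + $12,260 = $55,550 (over)
Week 30–Week 34: $280 + $21,960 + $20,350 + $12,260 + $530 = $55,380 (over)
Week 31–Week 35: $21,960 + $20,350 + $12,260 + $530 + $5,860 = $60,960 (over)
Week 32–Week 36: $20,350 + $12,260 + $530 + $5,860 + $10,450 = $49,450 (over)
Week 33–Week 37: $12,260 + $530 + $5,860 + $10,450 + $620 = $29,720 (over)
6 windows exceed the threshold.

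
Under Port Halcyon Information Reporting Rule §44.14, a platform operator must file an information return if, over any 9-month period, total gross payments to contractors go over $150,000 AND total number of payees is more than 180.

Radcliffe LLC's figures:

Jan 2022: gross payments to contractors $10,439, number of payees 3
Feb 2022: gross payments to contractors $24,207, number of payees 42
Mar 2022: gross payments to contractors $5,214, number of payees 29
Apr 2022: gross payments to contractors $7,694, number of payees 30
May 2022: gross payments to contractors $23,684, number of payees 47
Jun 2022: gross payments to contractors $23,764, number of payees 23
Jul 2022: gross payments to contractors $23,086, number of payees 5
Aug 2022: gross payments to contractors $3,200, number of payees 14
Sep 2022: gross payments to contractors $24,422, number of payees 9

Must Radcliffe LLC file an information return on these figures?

No

Total gross payments to contractors: $10,439 + $24,207 + $5,214 + $7,694 + $23,684 + $23,764 + $23,086 + $3,200 + $24,422 = $145,710 (≤ $150,000).
Total number of payees: 3 + 42 + 29 + 30 + 47 + 23 + 5 + 14 + 9 = 202 (> 180).
The test is 'and': the rule requires both, and at least one is not exceeded.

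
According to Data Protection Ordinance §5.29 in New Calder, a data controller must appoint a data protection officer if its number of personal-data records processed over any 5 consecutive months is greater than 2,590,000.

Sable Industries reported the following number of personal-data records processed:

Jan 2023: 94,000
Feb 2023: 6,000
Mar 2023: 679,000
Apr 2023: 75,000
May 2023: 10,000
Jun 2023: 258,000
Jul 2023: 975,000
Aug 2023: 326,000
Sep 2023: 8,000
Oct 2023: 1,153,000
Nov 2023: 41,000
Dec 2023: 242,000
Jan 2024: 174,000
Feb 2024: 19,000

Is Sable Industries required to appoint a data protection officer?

Jan 2023–May 2023: 94,000 + 6,000 + 679,000 + 75,000 + 10,000 = 864,000 (under)
Feb 2023–Jun 2023: 6,000 + 679,000 + 75,000 + 10,000 + 258,000 = 1,028,000 (under)
Mar 2023–Jul 2023: 679,000 + 75,000 + 10,000 + 258,000 + 975,000 = 1,997,000 (under)
Apr 2023–Aug 2023: 75,000 + 10,000 + 258,000 + 975,000 + 326,000 = 1,644,000 (under)
May 2023–Sep 2023: 10,000 + 258,000 + 975,000 + 326,000 + 8,000 = 1,577,000 (under)
Jun 2023–Oct 2023: 258,000 + 975,000 + 326,000 + 8,000 + 1,153,000 = 2,720,000 (over)
Jul 2023–Nov 2023: 975,000 + 326,000 + 8,000 + 1,153,000 + 41,000 = 2,503,000 (under)
Aug 2023–Dec 2023: 326,000 + 8,000 + 1,153,000 + 41,000 + 242,000 = 1,770,000 (under)
Sep 2023–Jan 2024: 8,000 + 1,153,000 + 41,000 + 242,000 + 174,000 = 1,618,000 (under)
Oct 2023–Feb 2024: 1,153,000 + 41,000 + 242,000 + 174,000 + 19,000 = 1,629,000 (under)
At least one window exceeds 2,590,000.

Yes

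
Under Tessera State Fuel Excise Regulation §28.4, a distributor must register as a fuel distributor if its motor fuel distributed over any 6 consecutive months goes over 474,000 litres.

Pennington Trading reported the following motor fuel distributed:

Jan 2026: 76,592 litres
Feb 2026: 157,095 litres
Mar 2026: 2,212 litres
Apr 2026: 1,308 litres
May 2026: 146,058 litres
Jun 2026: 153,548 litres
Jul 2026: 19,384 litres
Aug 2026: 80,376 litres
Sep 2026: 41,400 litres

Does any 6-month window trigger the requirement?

Jan 2026–Jun 2026: 76,592 litres + 157,095 litres + 2,212 litres + 1,308 litres + 146,058 litres + 153,548 litres = 536,813 litres (over)
Feb 2026–Jul 2026: 157,095 litres + 2,212 litres + 1,308 litres + 146,058 litres + 153,548 litres + 19,384 litres = 479,605 litres (over)
Mar 2026–Aug 2026: 2,212 litres + 1,308 litres + 146,058 litres + 153,548 litres + 19,384 litres + 80,376 litres = 402,886 litres (under)
Apr 2026–Sep 2026: 1,308 litres + 146,058 litres + 153,548 litres + 19,384 litres + 80,376 litres + 41,400 litres = 442,074 litres (under)
At least one window exceeds 474,000 litres.

Yes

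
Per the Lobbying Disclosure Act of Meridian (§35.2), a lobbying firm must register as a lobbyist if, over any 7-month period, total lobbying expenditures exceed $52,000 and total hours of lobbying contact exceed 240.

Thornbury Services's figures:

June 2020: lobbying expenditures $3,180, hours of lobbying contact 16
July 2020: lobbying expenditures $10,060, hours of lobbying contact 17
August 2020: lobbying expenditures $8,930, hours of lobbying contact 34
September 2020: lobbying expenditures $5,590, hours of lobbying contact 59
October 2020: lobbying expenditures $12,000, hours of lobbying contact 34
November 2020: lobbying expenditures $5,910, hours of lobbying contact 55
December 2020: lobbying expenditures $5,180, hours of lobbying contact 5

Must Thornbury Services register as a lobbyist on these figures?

Total lobbying expenditures: $3,180 + $10,060 + $8,930 + $5,590 + $12,000 + $5,910 + $5,180 = $50,850 (≤ $52,000).
Total hours of lobbying contact: 16 + 17 + 34 + 59 + 34 + 55 + 5 = 220 (≤ 240).
The test is 'and': the rule requires both, and at least one is not exceeded.

No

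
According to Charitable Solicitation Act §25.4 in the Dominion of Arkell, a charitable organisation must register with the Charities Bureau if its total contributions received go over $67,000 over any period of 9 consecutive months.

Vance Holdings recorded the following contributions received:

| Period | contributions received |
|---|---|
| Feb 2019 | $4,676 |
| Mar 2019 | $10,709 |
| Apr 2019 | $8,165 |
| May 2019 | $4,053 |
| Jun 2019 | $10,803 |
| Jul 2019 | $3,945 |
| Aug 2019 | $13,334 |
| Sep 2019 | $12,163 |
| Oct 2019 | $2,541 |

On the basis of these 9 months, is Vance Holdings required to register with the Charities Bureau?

Total contributions received: $4,676 + $10,709 + $8,165 + $4,053 + $10,803 + $3,945 + $13,334 + $12,163 + $2,541 = $70,389.
$70,389 > $67,000, so the threshold is exceeded.

Yes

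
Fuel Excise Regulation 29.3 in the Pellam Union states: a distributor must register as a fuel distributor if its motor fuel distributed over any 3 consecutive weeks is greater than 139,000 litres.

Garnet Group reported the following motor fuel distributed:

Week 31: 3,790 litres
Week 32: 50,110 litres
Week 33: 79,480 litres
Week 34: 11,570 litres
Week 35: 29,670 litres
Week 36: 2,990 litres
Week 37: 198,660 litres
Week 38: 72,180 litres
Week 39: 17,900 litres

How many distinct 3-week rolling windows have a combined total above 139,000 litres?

Week 31–Week 33: 3,790 litres + 50,110 litres + 79,480 litres = 133,380 litres (under)
Week 32–Week 34: 50,110 litres + 79,480 litres + 11,570 litres = 141,160 litres (over)
Week 33–Week 35: 79,480 litres + 11,570 litres + 29,670 litres = 120,720 litres (under)
Week 34–Week 36: 11,570 litres + 29,670 litres + 2,990 litres = 44,230 litres (under)
Week 35–Week 37: 29,670 litres + 2,990 litres + 198,660 litres = 231,320 litres (over)
Week 36–Week 38: 2,990 litres + 198,660 litres + 72,180 litres = 273,830 litres (over)
Week 37–Week 39: 198,660 litres + 72,180 litres + 17,900 litres = 288,740 litres (over)
4 windows exceed the threshold.

4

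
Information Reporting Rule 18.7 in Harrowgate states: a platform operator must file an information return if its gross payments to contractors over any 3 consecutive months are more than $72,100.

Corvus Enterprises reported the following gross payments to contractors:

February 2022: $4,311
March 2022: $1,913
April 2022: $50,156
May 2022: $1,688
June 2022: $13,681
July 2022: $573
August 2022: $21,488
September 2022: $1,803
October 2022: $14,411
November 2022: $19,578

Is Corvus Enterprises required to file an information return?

February 2022–April 2022: $4,311 + $1,913 + $50,156 = $56,380 (under)
March 2022–May 2022: $1,913 + $50,156 + $1,688 = $53,757 (under)
April 2022–June 2022: $50,156 + $1,688 + $13,681 = $65,525 (under)
May 2022–July 2022: $1,688 + $13,681 + $573 = $15,942 (under)
June 2022–August 2022: $13,681 + $573 + $21,488 = $35,742 (under)
July 2022–September 2022: $573 + $21,488 + $1,803 = $23,864 (under)
August 2022–October 2022: $21,488 + $1,803 + $14,411 = $37,702 (under)
September 2022–November 2022: $1,803 + $14,411 + $19,578 = $35,792 (under)
No window exceeds $72,100.

No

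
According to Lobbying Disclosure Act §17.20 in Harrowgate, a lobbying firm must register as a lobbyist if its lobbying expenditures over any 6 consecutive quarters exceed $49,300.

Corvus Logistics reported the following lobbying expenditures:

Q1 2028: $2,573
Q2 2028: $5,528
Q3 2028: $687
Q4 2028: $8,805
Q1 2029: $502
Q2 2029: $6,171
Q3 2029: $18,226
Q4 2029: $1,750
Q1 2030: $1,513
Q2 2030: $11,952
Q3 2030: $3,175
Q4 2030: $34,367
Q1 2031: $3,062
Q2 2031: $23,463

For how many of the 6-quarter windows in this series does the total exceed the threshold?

Q1 2028–Q2 2029: $2,573 + $5,528 + $687 + $8,805 + $502 + $6,171 = $24,266 (under)
Q2 2028–Q3 2029: $5,528 + $687 + $8,805 + $502 + $6,171 + $18,226 = $39,919 (under)
Q3 2028–Q4 2029: $687 + $8,805 + $502 + $6,171 + $18,226 + $1,750 = $36,141 (under)
Q4 2028–Q1 2030: $8,805 + $502 + $6,171 + $18,226 + $1,750 + $1,513 = $36,967 (under)
Q1 2029–Q2 2030: $502 + $6,171 + $18,226 + $1,750 + $1,513 + $11,952 = $40,114 (under)
Q2 2029–Q3 2030: $6,171 + $18,226 + $1,750 + $1,513 + $11,952 + $3,175 = $42,787 (under)
Q3 2029–Q4 2030: $18,226 + $1,750 + $1,513 + $11,952 + $3,175 + $34,367 = $70,983 (over)
Q4 2029–Q1 2031: $1,750 + $1,513 + $11,952 + $3,175 + $34,367 + $3,062 = $55,819 (over)
Q1 2030–Q2 2031: $1,513 + $11,952 + $3,175 + $34,367 + $3,062 + $23,463 = $77,532 (over)
3 windows exceed the threshold.

3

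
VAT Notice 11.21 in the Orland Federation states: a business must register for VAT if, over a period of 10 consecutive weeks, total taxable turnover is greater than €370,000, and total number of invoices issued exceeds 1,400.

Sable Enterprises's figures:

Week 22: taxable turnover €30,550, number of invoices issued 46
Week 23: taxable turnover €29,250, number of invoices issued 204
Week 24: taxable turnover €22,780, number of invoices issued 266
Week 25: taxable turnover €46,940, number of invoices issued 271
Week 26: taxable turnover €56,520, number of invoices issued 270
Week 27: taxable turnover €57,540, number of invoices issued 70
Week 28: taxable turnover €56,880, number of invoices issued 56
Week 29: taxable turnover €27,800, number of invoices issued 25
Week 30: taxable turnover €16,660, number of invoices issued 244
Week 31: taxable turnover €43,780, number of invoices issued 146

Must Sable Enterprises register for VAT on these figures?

Yes

Total taxable turnover: €30,550 + €29,250 + €22,780 + €46,940 + €56,520 + €57,540 + €56,880 + €27,800 + €16,660 + €43,780 = €388,700 (> €370,000).
Total number of invoices issued: 46 + 204 + 266 + 271 + 270 + 70 + 56 + 25 + 244 + 146 = 1,598 (> 1,400).
The test is 'and': both thresholds are exceeded.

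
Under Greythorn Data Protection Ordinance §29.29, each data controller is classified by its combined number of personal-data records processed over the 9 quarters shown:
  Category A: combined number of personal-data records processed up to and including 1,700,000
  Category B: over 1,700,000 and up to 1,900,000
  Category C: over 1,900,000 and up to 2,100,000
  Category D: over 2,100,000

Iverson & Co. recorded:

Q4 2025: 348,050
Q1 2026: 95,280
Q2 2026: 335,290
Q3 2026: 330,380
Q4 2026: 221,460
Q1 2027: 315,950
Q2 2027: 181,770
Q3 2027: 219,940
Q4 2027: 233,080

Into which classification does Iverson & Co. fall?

Combined number of personal-data records processed: 348,050 + 95,280 + 335,290 + 330,380 + 221,460 + 315,950 + 181,770 + 219,940 + 233,080 = 2,281,200.
2,281,200 > 2,100,000, so Category D applies.

Category D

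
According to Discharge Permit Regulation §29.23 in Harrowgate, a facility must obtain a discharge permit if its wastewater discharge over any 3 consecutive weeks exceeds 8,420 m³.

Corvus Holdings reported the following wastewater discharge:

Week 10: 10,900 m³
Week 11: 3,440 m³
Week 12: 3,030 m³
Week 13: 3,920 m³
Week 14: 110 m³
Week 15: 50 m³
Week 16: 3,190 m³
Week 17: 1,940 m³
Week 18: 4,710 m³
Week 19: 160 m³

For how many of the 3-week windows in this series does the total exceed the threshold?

3

Week 10–Week 12: 10,900 m³ + 3,440 m³ + 3,030 m³ = 17,370 m³ (over)
Week 11–Week 13: 3,440 m³ + 3,030 m³ + 3,920 m³ = 10,390 m³ (over)
Week 12–Week 14: 3,030 m³ + 3,920 m³ + 110 m³ = 7,060 m³ (under)
Week 13–Week 15: 3,920 m³ + 110 m³ + 50 m³ = 4,080 m³ (under)
Week 14–Week 16: 110 m³ + 50 m³ + 3,190 m³ = 3,350 m³ (under)
Week 15–Week 17: 50 m³ + 3,190 m³ + 1,940 m³ = 5,180 m³ (under)
Week 16–Week 18: 3,190 m³ + 1,940 m³ + 4,710 m³ = 9,840 m³ (over)
Week 17–Week 19: 1,940 m³ + 4,710 m³ + 160 m³ = 6,810 m³ (under)
3 windows exceed the threshold.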